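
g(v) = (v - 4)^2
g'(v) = 2*v - 8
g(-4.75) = 76.56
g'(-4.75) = -17.50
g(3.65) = 0.12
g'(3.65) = -0.70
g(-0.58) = 20.98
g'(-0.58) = -9.16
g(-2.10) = 37.21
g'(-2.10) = -12.20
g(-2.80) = 46.24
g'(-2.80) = -13.60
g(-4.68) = 75.34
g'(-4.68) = -17.36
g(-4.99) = 80.82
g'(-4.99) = -17.98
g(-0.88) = 23.81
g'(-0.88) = -9.76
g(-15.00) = 361.00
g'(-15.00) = -38.00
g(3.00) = 1.00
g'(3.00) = -2.00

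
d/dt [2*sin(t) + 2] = 2*cos(t)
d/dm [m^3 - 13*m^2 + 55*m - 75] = 3*m^2 - 26*m + 55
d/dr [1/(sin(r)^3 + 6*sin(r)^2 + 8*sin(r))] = (-12*sin(r) + 3*cos(r)^2 - 11)*cos(r)/((sin(r)^2 + 6*sin(r) + 8)^2*sin(r)^2)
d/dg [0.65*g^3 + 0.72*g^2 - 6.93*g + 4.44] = 1.95*g^2 + 1.44*g - 6.93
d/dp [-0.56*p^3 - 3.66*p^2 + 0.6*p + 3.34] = -1.68*p^2 - 7.32*p + 0.6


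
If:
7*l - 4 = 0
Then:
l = 4/7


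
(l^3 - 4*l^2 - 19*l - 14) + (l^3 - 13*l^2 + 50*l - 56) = 2*l^3 - 17*l^2 + 31*l - 70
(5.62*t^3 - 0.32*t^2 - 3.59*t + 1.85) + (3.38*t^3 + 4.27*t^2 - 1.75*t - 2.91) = 9.0*t^3 + 3.95*t^2 - 5.34*t - 1.06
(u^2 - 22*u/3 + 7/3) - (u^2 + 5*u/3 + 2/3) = 5/3 - 9*u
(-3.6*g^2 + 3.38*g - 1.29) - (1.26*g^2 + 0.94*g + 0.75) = -4.86*g^2 + 2.44*g - 2.04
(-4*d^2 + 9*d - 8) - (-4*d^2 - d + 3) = 10*d - 11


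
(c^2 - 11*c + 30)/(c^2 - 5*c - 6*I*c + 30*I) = (c - 6)/(c - 6*I)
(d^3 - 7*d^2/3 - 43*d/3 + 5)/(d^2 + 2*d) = (3*d^3 - 7*d^2 - 43*d + 15)/(3*d*(d + 2))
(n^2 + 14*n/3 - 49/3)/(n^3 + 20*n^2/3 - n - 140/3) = (n + 7)/(n^2 + 9*n + 20)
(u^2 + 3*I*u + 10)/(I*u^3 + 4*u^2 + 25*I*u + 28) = (u^2 + 3*I*u + 10)/(I*u^3 + 4*u^2 + 25*I*u + 28)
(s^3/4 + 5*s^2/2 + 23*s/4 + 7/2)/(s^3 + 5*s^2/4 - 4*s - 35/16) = 4*(s^3 + 10*s^2 + 23*s + 14)/(16*s^3 + 20*s^2 - 64*s - 35)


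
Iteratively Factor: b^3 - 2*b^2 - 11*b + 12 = (b - 4)*(b^2 + 2*b - 3) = (b - 4)*(b - 1)*(b + 3)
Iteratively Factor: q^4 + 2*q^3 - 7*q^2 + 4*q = (q + 4)*(q^3 - 2*q^2 + q) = q*(q + 4)*(q^2 - 2*q + 1) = q*(q - 1)*(q + 4)*(q - 1)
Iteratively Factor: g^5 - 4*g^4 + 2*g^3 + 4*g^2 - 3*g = (g + 1)*(g^4 - 5*g^3 + 7*g^2 - 3*g) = g*(g + 1)*(g^3 - 5*g^2 + 7*g - 3) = g*(g - 3)*(g + 1)*(g^2 - 2*g + 1) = g*(g - 3)*(g - 1)*(g + 1)*(g - 1)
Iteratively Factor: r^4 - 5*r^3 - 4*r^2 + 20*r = (r)*(r^3 - 5*r^2 - 4*r + 20) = r*(r + 2)*(r^2 - 7*r + 10) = r*(r - 2)*(r + 2)*(r - 5)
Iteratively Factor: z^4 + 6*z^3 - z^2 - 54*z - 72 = (z + 4)*(z^3 + 2*z^2 - 9*z - 18) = (z - 3)*(z + 4)*(z^2 + 5*z + 6) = (z - 3)*(z + 3)*(z + 4)*(z + 2)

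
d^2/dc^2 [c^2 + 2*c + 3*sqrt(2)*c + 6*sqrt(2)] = 2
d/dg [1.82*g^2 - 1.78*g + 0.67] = 3.64*g - 1.78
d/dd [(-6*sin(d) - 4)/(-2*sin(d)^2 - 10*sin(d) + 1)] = 2*(-8*sin(d) + 3*cos(2*d) - 26)*cos(d)/(10*sin(d) - cos(2*d))^2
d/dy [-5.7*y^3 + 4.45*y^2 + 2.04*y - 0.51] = -17.1*y^2 + 8.9*y + 2.04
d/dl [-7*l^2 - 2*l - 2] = -14*l - 2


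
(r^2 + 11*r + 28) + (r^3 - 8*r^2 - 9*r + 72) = r^3 - 7*r^2 + 2*r + 100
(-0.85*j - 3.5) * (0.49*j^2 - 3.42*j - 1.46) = -0.4165*j^3 + 1.192*j^2 + 13.211*j + 5.11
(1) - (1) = 0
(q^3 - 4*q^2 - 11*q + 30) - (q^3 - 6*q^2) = 2*q^2 - 11*q + 30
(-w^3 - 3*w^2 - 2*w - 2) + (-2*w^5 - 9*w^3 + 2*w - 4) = -2*w^5 - 10*w^3 - 3*w^2 - 6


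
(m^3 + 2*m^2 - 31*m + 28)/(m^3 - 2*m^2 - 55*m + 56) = (m - 4)/(m - 8)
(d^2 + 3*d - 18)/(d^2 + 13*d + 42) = (d - 3)/(d + 7)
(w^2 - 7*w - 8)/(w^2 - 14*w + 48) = (w + 1)/(w - 6)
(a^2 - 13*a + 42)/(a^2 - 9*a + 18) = (a - 7)/(a - 3)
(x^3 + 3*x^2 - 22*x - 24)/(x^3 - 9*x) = (x^3 + 3*x^2 - 22*x - 24)/(x*(x^2 - 9))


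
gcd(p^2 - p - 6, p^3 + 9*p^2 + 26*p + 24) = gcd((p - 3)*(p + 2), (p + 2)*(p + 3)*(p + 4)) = p + 2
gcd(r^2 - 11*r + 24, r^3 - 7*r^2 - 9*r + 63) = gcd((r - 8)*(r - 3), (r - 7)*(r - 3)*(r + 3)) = r - 3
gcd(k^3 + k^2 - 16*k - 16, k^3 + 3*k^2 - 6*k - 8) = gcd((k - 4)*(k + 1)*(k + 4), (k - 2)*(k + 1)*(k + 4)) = k^2 + 5*k + 4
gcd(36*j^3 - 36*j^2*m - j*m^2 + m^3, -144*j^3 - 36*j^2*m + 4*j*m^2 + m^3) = 36*j^2 - m^2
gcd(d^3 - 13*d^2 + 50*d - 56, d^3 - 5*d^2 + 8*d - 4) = d - 2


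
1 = 1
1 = 1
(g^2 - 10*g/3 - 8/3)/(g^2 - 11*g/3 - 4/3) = (3*g + 2)/(3*g + 1)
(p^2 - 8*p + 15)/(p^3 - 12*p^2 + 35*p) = (p - 3)/(p*(p - 7))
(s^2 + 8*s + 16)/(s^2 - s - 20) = (s + 4)/(s - 5)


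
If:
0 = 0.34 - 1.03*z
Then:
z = 0.33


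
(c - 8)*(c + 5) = c^2 - 3*c - 40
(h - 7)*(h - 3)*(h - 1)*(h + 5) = h^4 - 6*h^3 - 24*h^2 + 134*h - 105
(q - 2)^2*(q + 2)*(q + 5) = q^4 + 3*q^3 - 14*q^2 - 12*q + 40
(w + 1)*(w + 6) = w^2 + 7*w + 6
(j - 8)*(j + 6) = j^2 - 2*j - 48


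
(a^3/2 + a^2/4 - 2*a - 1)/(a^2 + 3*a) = (2*a^3 + a^2 - 8*a - 4)/(4*a*(a + 3))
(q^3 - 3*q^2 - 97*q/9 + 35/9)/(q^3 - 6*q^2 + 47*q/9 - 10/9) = (3*q + 7)/(3*q - 2)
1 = 1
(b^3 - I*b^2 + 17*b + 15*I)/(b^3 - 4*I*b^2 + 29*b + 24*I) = (b - 5*I)/(b - 8*I)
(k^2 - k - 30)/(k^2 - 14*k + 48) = (k + 5)/(k - 8)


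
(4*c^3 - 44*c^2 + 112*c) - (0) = 4*c^3 - 44*c^2 + 112*c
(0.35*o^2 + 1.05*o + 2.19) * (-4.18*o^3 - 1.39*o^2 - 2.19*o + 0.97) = -1.463*o^5 - 4.8755*o^4 - 11.3802*o^3 - 5.0041*o^2 - 3.7776*o + 2.1243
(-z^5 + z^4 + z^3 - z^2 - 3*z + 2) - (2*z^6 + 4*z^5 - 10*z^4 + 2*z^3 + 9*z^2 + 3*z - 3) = -2*z^6 - 5*z^5 + 11*z^4 - z^3 - 10*z^2 - 6*z + 5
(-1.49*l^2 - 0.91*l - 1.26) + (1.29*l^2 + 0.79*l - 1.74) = -0.2*l^2 - 0.12*l - 3.0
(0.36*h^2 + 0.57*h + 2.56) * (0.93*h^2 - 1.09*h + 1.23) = 0.3348*h^4 + 0.1377*h^3 + 2.2023*h^2 - 2.0893*h + 3.1488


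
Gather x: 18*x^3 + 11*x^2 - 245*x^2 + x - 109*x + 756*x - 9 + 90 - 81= 18*x^3 - 234*x^2 + 648*x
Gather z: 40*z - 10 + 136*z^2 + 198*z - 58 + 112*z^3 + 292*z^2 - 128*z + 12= 112*z^3 + 428*z^2 + 110*z - 56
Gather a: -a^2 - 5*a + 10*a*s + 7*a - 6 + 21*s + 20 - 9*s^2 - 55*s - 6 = -a^2 + a*(10*s + 2) - 9*s^2 - 34*s + 8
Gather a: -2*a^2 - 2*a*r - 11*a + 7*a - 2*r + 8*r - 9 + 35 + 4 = -2*a^2 + a*(-2*r - 4) + 6*r + 30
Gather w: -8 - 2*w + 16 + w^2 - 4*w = w^2 - 6*w + 8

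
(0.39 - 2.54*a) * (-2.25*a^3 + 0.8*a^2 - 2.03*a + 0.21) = 5.715*a^4 - 2.9095*a^3 + 5.4682*a^2 - 1.3251*a + 0.0819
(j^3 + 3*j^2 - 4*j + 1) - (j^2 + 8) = j^3 + 2*j^2 - 4*j - 7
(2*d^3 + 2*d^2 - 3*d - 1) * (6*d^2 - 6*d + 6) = 12*d^5 - 18*d^3 + 24*d^2 - 12*d - 6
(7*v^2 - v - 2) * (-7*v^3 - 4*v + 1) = -49*v^5 + 7*v^4 - 14*v^3 + 11*v^2 + 7*v - 2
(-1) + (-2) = -3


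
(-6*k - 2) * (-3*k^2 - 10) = 18*k^3 + 6*k^2 + 60*k + 20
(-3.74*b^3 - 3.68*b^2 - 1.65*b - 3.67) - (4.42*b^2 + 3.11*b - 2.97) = -3.74*b^3 - 8.1*b^2 - 4.76*b - 0.7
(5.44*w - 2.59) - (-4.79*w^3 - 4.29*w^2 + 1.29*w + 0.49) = 4.79*w^3 + 4.29*w^2 + 4.15*w - 3.08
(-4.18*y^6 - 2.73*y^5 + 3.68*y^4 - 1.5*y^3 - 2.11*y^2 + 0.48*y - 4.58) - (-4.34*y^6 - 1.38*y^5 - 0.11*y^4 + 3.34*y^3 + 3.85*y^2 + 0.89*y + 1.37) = 0.16*y^6 - 1.35*y^5 + 3.79*y^4 - 4.84*y^3 - 5.96*y^2 - 0.41*y - 5.95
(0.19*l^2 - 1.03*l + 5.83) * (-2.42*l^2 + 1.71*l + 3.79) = -0.4598*l^4 + 2.8175*l^3 - 15.1498*l^2 + 6.0656*l + 22.0957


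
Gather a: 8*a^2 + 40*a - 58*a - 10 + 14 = 8*a^2 - 18*a + 4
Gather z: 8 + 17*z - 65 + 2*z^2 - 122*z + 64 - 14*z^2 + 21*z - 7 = -12*z^2 - 84*z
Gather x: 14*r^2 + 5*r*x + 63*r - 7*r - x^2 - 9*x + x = 14*r^2 + 56*r - x^2 + x*(5*r - 8)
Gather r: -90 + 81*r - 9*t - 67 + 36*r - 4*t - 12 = 117*r - 13*t - 169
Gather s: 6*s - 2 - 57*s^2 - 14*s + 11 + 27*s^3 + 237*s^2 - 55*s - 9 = 27*s^3 + 180*s^2 - 63*s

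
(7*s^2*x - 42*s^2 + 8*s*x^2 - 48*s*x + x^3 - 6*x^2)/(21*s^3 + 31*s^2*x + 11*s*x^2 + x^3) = (x - 6)/(3*s + x)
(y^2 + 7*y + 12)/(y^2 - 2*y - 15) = (y + 4)/(y - 5)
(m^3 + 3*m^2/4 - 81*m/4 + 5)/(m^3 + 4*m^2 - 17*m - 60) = (m - 1/4)/(m + 3)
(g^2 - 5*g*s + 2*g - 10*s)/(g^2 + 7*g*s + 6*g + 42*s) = (g^2 - 5*g*s + 2*g - 10*s)/(g^2 + 7*g*s + 6*g + 42*s)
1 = 1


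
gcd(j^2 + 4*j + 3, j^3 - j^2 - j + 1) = j + 1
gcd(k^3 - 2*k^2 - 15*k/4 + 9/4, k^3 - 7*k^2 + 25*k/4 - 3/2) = k - 1/2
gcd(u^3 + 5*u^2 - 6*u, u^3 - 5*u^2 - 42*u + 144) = u + 6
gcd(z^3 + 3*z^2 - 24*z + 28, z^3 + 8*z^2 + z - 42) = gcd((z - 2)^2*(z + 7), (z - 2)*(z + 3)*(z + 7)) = z^2 + 5*z - 14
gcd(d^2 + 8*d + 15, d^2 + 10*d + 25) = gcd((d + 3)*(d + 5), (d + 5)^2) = d + 5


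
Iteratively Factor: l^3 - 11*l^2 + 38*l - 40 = (l - 4)*(l^2 - 7*l + 10) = (l - 5)*(l - 4)*(l - 2)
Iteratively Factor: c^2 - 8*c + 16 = (c - 4)*(c - 4)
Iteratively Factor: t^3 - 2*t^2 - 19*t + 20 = (t + 4)*(t^2 - 6*t + 5) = (t - 5)*(t + 4)*(t - 1)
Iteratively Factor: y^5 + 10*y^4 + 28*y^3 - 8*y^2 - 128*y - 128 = (y + 4)*(y^4 + 6*y^3 + 4*y^2 - 24*y - 32) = (y + 2)*(y + 4)*(y^3 + 4*y^2 - 4*y - 16) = (y + 2)^2*(y + 4)*(y^2 + 2*y - 8) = (y - 2)*(y + 2)^2*(y + 4)*(y + 4)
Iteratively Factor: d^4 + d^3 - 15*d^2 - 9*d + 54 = (d + 3)*(d^3 - 2*d^2 - 9*d + 18) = (d - 3)*(d + 3)*(d^2 + d - 6) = (d - 3)*(d - 2)*(d + 3)*(d + 3)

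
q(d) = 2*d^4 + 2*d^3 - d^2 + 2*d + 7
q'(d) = 8*d^3 + 6*d^2 - 2*d + 2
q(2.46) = 108.89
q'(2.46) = 152.49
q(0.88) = 10.55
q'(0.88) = 10.34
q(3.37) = 336.89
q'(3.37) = 369.58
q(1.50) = 24.62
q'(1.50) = 39.50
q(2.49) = 113.54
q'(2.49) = 157.73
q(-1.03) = 3.94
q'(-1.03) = 1.68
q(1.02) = 12.29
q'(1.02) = 14.69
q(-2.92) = 88.24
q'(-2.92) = -140.18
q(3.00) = 220.00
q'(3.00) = 266.00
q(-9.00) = 11572.00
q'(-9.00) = -5326.00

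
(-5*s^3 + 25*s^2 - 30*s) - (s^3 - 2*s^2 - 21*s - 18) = -6*s^3 + 27*s^2 - 9*s + 18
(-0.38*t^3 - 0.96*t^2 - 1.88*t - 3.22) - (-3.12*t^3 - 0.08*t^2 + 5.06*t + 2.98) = 2.74*t^3 - 0.88*t^2 - 6.94*t - 6.2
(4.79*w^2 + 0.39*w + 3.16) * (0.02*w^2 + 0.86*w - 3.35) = 0.0958*w^4 + 4.1272*w^3 - 15.6479*w^2 + 1.4111*w - 10.586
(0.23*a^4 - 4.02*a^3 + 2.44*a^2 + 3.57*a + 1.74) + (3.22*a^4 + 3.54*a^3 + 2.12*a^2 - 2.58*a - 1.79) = 3.45*a^4 - 0.48*a^3 + 4.56*a^2 + 0.99*a - 0.05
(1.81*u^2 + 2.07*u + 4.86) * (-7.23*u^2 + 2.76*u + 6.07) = -13.0863*u^4 - 9.9705*u^3 - 18.4379*u^2 + 25.9785*u + 29.5002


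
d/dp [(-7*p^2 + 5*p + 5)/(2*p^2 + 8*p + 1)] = (-66*p^2 - 34*p - 35)/(4*p^4 + 32*p^3 + 68*p^2 + 16*p + 1)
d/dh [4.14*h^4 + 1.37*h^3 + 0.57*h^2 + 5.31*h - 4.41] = 16.56*h^3 + 4.11*h^2 + 1.14*h + 5.31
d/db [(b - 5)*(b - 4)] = 2*b - 9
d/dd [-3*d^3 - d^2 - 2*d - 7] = -9*d^2 - 2*d - 2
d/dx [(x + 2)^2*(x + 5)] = 3*(x + 2)*(x + 4)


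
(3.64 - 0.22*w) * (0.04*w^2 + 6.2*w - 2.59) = -0.0088*w^3 - 1.2184*w^2 + 23.1378*w - 9.4276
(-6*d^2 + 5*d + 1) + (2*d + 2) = -6*d^2 + 7*d + 3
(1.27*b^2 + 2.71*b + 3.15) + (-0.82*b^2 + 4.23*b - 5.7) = 0.45*b^2 + 6.94*b - 2.55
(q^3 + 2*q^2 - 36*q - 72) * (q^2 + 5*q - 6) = q^5 + 7*q^4 - 32*q^3 - 264*q^2 - 144*q + 432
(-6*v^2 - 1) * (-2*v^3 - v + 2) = 12*v^5 + 8*v^3 - 12*v^2 + v - 2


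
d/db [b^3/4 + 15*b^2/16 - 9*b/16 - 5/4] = 3*b^2/4 + 15*b/8 - 9/16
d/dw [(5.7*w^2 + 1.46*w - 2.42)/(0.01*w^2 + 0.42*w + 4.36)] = (2.3794*w^2 + 49.7524*w + 7.382)/(0.0001*w^4 + 0.0084*w^3 + 0.2636*w^2 + 3.6624*w + 19.0096)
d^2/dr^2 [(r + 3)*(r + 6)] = 2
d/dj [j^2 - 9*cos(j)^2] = 2*j + 9*sin(2*j)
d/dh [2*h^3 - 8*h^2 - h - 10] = 6*h^2 - 16*h - 1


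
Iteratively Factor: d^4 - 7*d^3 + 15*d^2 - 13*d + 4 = (d - 1)*(d^3 - 6*d^2 + 9*d - 4) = (d - 4)*(d - 1)*(d^2 - 2*d + 1) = (d - 4)*(d - 1)^2*(d - 1)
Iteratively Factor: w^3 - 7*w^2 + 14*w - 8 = (w - 1)*(w^2 - 6*w + 8) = (w - 2)*(w - 1)*(w - 4)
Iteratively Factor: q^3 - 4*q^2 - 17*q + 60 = (q - 5)*(q^2 + q - 12) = (q - 5)*(q - 3)*(q + 4)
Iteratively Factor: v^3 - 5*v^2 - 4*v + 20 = (v + 2)*(v^2 - 7*v + 10) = (v - 5)*(v + 2)*(v - 2)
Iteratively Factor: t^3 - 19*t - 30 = (t + 3)*(t^2 - 3*t - 10) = (t + 2)*(t + 3)*(t - 5)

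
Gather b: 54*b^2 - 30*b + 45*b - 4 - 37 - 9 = 54*b^2 + 15*b - 50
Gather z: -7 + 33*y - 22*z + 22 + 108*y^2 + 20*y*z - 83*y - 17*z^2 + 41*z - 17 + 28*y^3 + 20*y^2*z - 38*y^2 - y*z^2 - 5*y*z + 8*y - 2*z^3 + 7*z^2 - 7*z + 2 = 28*y^3 + 70*y^2 - 42*y - 2*z^3 + z^2*(-y - 10) + z*(20*y^2 + 15*y + 12)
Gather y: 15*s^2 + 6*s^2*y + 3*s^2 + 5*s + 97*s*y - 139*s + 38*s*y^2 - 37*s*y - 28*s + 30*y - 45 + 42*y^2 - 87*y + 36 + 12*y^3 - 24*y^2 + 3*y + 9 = 18*s^2 - 162*s + 12*y^3 + y^2*(38*s + 18) + y*(6*s^2 + 60*s - 54)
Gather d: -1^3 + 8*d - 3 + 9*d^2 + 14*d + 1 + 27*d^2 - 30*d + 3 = 36*d^2 - 8*d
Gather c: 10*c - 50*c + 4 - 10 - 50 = -40*c - 56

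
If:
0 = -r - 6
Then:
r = -6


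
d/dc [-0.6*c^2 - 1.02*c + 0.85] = -1.2*c - 1.02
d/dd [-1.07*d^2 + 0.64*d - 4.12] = 0.64 - 2.14*d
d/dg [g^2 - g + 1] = 2*g - 1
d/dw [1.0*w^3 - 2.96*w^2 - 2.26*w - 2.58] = 3.0*w^2 - 5.92*w - 2.26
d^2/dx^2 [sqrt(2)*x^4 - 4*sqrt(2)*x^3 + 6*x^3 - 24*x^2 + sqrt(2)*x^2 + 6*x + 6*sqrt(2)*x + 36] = 12*sqrt(2)*x^2 - 24*sqrt(2)*x + 36*x - 48 + 2*sqrt(2)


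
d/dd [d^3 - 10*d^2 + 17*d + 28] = 3*d^2 - 20*d + 17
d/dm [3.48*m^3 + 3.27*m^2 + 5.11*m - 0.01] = 10.44*m^2 + 6.54*m + 5.11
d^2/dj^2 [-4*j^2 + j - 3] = -8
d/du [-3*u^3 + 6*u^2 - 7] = 3*u*(4 - 3*u)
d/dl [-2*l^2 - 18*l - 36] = -4*l - 18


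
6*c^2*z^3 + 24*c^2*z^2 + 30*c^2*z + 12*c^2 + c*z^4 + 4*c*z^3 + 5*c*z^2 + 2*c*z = (6*c + z)*(z + 1)*(z + 2)*(c*z + c)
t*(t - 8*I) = t^2 - 8*I*t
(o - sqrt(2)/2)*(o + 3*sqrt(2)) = o^2 + 5*sqrt(2)*o/2 - 3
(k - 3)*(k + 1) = k^2 - 2*k - 3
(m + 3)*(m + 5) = m^2 + 8*m + 15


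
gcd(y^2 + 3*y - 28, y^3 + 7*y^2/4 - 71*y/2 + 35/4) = y + 7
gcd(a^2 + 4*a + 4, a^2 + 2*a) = a + 2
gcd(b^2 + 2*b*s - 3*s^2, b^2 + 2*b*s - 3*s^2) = -b^2 - 2*b*s + 3*s^2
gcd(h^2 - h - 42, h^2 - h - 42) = h^2 - h - 42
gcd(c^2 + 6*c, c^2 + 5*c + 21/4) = 1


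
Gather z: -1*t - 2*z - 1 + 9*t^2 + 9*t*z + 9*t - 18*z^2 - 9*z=9*t^2 + 8*t - 18*z^2 + z*(9*t - 11) - 1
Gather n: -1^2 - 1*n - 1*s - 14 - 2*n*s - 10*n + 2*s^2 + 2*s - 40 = n*(-2*s - 11) + 2*s^2 + s - 55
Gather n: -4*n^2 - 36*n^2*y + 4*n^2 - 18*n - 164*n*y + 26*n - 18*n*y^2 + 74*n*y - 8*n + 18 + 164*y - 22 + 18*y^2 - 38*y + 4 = -36*n^2*y + n*(-18*y^2 - 90*y) + 18*y^2 + 126*y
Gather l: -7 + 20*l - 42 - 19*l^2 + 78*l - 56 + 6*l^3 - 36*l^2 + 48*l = 6*l^3 - 55*l^2 + 146*l - 105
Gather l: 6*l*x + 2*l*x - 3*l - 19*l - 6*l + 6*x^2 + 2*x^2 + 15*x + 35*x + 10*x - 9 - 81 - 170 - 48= l*(8*x - 28) + 8*x^2 + 60*x - 308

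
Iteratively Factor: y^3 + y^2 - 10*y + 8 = (y + 4)*(y^2 - 3*y + 2) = (y - 2)*(y + 4)*(y - 1)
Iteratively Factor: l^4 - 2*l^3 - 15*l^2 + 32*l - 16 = (l - 1)*(l^3 - l^2 - 16*l + 16) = (l - 1)^2*(l^2 - 16) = (l - 1)^2*(l + 4)*(l - 4)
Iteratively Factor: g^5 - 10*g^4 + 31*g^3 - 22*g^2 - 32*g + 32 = (g - 1)*(g^4 - 9*g^3 + 22*g^2 - 32) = (g - 4)*(g - 1)*(g^3 - 5*g^2 + 2*g + 8) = (g - 4)*(g - 1)*(g + 1)*(g^2 - 6*g + 8) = (g - 4)^2*(g - 1)*(g + 1)*(g - 2)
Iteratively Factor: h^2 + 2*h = (h)*(h + 2)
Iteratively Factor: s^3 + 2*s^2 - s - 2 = (s + 2)*(s^2 - 1) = (s - 1)*(s + 2)*(s + 1)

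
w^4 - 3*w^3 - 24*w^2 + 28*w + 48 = (w - 6)*(w - 2)*(w + 1)*(w + 4)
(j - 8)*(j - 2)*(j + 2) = j^3 - 8*j^2 - 4*j + 32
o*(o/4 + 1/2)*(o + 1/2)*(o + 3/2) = o^4/4 + o^3 + 19*o^2/16 + 3*o/8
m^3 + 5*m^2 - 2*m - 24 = (m - 2)*(m + 3)*(m + 4)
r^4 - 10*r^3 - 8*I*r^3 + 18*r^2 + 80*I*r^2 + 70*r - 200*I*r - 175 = (r - 5)^2*(r - 7*I)*(r - I)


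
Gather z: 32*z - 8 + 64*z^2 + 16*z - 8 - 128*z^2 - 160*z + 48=-64*z^2 - 112*z + 32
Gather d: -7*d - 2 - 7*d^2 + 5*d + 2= -7*d^2 - 2*d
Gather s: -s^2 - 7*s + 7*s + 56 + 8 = 64 - s^2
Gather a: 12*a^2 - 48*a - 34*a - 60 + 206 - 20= 12*a^2 - 82*a + 126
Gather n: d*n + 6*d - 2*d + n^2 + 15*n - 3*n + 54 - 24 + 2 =4*d + n^2 + n*(d + 12) + 32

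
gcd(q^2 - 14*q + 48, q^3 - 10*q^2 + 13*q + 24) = q - 8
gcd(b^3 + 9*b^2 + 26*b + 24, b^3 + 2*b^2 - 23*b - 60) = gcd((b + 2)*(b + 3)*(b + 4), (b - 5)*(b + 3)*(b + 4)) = b^2 + 7*b + 12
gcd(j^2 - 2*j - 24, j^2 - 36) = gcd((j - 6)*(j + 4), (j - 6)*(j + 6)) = j - 6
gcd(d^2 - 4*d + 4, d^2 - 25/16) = 1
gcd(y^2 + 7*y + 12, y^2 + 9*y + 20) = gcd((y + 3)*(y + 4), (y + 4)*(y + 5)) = y + 4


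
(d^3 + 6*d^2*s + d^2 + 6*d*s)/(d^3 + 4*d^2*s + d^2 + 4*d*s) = (d + 6*s)/(d + 4*s)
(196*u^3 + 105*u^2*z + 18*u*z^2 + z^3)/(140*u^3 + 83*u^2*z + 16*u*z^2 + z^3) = (7*u + z)/(5*u + z)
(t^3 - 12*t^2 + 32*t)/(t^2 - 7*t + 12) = t*(t - 8)/(t - 3)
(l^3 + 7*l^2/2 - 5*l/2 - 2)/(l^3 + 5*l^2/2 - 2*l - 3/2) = (l + 4)/(l + 3)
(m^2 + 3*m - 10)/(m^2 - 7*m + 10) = (m + 5)/(m - 5)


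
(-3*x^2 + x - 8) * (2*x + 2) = -6*x^3 - 4*x^2 - 14*x - 16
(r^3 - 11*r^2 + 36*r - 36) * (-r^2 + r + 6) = -r^5 + 12*r^4 - 41*r^3 + 6*r^2 + 180*r - 216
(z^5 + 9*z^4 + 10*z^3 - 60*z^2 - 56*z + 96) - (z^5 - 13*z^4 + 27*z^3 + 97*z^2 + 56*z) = 22*z^4 - 17*z^3 - 157*z^2 - 112*z + 96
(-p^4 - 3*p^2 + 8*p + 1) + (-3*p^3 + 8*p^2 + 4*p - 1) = -p^4 - 3*p^3 + 5*p^2 + 12*p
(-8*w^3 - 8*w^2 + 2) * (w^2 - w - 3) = -8*w^5 + 32*w^3 + 26*w^2 - 2*w - 6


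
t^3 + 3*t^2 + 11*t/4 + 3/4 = (t + 1/2)*(t + 1)*(t + 3/2)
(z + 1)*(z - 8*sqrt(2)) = z^2 - 8*sqrt(2)*z + z - 8*sqrt(2)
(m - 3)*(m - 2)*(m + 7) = m^3 + 2*m^2 - 29*m + 42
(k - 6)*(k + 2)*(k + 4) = k^3 - 28*k - 48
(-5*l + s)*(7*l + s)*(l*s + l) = -35*l^3*s - 35*l^3 + 2*l^2*s^2 + 2*l^2*s + l*s^3 + l*s^2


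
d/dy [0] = 0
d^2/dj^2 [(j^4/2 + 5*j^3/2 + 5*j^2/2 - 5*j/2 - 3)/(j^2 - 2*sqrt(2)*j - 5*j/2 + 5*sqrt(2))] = 2*((-4*j + 5 + 4*sqrt(2))^2*(j^4 + 5*j^3 + 5*j^2 - 5*j - 6) + (6*j^2 + 15*j + 5)*(2*j^2 - 4*sqrt(2)*j - 5*j + 10*sqrt(2))^2 + (2*j^2 - 4*sqrt(2)*j - 5*j + 10*sqrt(2))*(-2*j^4 - 10*j^3 - 10*j^2 + 10*j + (-4*j + 5 + 4*sqrt(2))*(4*j^3 + 15*j^2 + 10*j - 5) + 12))/(2*j^2 - 4*sqrt(2)*j - 5*j + 10*sqrt(2))^3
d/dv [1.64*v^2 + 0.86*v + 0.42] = 3.28*v + 0.86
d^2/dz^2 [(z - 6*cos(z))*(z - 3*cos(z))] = 9*z*cos(z) + 72*sin(z)^2 + 18*sin(z) - 34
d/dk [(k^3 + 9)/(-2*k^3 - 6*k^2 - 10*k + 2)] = (-3*k^2*(k^3 + 3*k^2 + 5*k - 1) + (k^3 + 9)*(3*k^2 + 6*k + 5))/(2*(k^3 + 3*k^2 + 5*k - 1)^2)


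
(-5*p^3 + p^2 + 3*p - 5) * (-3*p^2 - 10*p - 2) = 15*p^5 + 47*p^4 - 9*p^3 - 17*p^2 + 44*p + 10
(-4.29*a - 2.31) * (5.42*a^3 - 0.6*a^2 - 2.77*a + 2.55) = -23.2518*a^4 - 9.9462*a^3 + 13.2693*a^2 - 4.5408*a - 5.8905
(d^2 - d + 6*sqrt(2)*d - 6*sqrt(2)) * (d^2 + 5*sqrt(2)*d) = d^4 - d^3 + 11*sqrt(2)*d^3 - 11*sqrt(2)*d^2 + 60*d^2 - 60*d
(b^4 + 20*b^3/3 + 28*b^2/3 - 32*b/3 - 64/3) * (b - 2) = b^5 + 14*b^4/3 - 4*b^3 - 88*b^2/3 + 128/3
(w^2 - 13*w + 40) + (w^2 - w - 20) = 2*w^2 - 14*w + 20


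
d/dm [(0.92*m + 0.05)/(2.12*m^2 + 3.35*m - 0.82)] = (1.9504*m^2 + 3.082*m - (0.92*m + 0.05)*(4.24*m + 3.35) - 0.7544)/(2.12*m^2 + 3.35*m - 0.82)^2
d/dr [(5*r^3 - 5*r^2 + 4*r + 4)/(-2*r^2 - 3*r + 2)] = (-10*r^4 - 30*r^3 + 53*r^2 - 4*r + 20)/(4*r^4 + 12*r^3 + r^2 - 12*r + 4)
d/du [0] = 0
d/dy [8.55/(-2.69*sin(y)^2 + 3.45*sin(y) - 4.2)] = (45.999*sin(y) - 29.4975)*cos(y)/(2.69*sin(y)^2 - 3.45*sin(y) + 4.2)^2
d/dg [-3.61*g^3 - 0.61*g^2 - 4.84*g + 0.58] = -10.83*g^2 - 1.22*g - 4.84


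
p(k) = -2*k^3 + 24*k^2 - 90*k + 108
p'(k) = -6*k^2 + 48*k - 90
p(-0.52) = 161.57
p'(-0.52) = -116.58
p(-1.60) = 321.63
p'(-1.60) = -182.16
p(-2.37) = 482.73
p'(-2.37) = -237.46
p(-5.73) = 1787.95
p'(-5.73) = -562.04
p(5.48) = 6.40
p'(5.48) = -7.14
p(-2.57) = 531.77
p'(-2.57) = -252.99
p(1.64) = 16.13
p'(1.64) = -27.42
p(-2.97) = 639.40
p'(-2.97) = -285.49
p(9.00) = -216.00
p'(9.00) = -144.00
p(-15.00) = 13608.00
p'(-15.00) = -2160.00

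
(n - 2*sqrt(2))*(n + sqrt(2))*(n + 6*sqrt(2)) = n^3 + 5*sqrt(2)*n^2 - 16*n - 24*sqrt(2)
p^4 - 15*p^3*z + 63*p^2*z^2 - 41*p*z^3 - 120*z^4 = (p - 8*z)*(p - 5*z)*(p - 3*z)*(p + z)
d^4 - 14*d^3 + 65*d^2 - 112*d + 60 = (d - 6)*(d - 5)*(d - 2)*(d - 1)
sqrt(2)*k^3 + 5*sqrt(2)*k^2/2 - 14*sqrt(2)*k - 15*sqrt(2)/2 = (k - 3)*(k + 5)*(sqrt(2)*k + sqrt(2)/2)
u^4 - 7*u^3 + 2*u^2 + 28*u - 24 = (u - 6)*(u - 2)*(u - 1)*(u + 2)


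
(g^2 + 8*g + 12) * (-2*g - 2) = -2*g^3 - 18*g^2 - 40*g - 24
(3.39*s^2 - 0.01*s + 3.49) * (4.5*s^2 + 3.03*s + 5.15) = 15.255*s^4 + 10.2267*s^3 + 33.1332*s^2 + 10.5232*s + 17.9735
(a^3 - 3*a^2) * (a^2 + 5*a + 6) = a^5 + 2*a^4 - 9*a^3 - 18*a^2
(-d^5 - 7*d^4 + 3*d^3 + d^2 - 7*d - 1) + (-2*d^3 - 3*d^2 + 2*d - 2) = -d^5 - 7*d^4 + d^3 - 2*d^2 - 5*d - 3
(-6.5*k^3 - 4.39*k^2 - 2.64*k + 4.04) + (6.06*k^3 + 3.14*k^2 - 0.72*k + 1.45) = -0.44*k^3 - 1.25*k^2 - 3.36*k + 5.49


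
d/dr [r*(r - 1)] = 2*r - 1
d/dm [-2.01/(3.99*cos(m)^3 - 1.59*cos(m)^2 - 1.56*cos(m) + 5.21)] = (-24.0597*cos(m)^2 + 6.3918*cos(m) + 3.1356)*sin(m)/(3.99*cos(m)^3 - 1.59*cos(m)^2 - 1.56*cos(m) + 5.21)^2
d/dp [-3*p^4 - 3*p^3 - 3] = p^2*(-12*p - 9)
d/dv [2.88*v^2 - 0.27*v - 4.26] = 5.76*v - 0.27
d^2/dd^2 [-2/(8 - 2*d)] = 2/(d - 4)^3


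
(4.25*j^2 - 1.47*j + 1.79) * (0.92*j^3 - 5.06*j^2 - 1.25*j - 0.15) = 3.91*j^5 - 22.8574*j^4 + 3.7725*j^3 - 7.8574*j^2 - 2.017*j - 0.2685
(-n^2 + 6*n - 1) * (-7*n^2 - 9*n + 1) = 7*n^4 - 33*n^3 - 48*n^2 + 15*n - 1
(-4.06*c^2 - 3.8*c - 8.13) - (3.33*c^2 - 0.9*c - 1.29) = -7.39*c^2 - 2.9*c - 6.84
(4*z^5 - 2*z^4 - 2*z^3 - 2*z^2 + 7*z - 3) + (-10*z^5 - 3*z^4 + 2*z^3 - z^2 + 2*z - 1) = -6*z^5 - 5*z^4 - 3*z^2 + 9*z - 4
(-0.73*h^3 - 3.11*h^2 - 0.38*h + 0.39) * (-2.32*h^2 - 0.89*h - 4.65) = 1.6936*h^5 + 7.8649*h^4 + 7.044*h^3 + 13.8949*h^2 + 1.4199*h - 1.8135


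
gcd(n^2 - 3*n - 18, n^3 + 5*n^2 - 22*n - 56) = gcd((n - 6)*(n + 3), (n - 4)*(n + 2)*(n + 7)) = 1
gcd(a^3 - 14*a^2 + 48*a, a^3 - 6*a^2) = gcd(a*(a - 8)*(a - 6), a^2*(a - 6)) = a^2 - 6*a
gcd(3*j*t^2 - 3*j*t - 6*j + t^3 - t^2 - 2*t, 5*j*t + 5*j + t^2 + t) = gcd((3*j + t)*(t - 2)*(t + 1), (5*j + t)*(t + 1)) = t + 1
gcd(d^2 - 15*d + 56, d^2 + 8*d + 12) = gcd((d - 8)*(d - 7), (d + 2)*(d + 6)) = 1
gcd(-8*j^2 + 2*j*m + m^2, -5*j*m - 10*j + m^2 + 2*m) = 1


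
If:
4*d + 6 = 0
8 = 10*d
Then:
No Solution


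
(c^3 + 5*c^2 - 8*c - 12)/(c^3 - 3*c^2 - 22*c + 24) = (c^3 + 5*c^2 - 8*c - 12)/(c^3 - 3*c^2 - 22*c + 24)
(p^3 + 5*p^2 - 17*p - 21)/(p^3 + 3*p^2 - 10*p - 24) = (p^2 + 8*p + 7)/(p^2 + 6*p + 8)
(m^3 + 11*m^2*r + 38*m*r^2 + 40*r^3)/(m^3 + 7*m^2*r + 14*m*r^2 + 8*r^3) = (m + 5*r)/(m + r)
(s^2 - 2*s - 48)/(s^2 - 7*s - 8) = (s + 6)/(s + 1)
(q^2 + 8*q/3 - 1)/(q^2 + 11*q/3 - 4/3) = (q + 3)/(q + 4)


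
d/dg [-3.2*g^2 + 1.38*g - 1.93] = 1.38 - 6.4*g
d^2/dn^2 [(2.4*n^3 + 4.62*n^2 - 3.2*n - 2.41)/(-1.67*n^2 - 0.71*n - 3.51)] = (54.5213080000001*n^3 + 166.927578*n^2 - 272.808858*n - 155.610796)/(4.657463*n^6 + 5.940357*n^5 + 31.892658*n^4 + 25.328753*n^3 + 67.031874*n^2 + 26.241813*n + 43.243551)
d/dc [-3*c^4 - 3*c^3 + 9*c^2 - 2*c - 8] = -12*c^3 - 9*c^2 + 18*c - 2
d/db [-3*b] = -3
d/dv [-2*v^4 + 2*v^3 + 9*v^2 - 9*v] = -8*v^3 + 6*v^2 + 18*v - 9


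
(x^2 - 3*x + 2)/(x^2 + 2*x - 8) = (x - 1)/(x + 4)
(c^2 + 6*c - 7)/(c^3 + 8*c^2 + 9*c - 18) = (c + 7)/(c^2 + 9*c + 18)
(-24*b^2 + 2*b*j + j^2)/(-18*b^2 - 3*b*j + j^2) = (24*b^2 - 2*b*j - j^2)/(18*b^2 + 3*b*j - j^2)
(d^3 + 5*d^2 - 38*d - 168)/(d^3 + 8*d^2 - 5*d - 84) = (d - 6)/(d - 3)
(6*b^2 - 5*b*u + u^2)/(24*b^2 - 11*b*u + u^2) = (-2*b + u)/(-8*b + u)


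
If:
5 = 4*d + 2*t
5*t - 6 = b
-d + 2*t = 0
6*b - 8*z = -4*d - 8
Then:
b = -7/2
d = 1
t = 1/2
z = -9/8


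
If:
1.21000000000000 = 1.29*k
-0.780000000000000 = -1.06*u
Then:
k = 0.94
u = 0.74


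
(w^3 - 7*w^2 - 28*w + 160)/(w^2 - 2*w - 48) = (w^2 + w - 20)/(w + 6)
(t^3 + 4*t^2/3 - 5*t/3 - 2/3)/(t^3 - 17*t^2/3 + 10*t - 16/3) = (3*t^2 + 7*t + 2)/(3*t^2 - 14*t + 16)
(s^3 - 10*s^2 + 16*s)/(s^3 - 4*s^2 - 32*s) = (s - 2)/(s + 4)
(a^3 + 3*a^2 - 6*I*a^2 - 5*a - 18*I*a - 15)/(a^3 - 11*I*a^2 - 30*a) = (a^2 + a*(3 - I) - 3*I)/(a*(a - 6*I))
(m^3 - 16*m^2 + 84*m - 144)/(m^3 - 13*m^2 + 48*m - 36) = (m - 4)/(m - 1)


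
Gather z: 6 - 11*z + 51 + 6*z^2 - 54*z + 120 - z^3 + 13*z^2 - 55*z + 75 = -z^3 + 19*z^2 - 120*z + 252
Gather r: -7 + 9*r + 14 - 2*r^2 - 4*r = -2*r^2 + 5*r + 7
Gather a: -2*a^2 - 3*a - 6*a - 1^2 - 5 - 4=-2*a^2 - 9*a - 10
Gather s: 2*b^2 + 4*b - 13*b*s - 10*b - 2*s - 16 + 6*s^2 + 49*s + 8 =2*b^2 - 6*b + 6*s^2 + s*(47 - 13*b) - 8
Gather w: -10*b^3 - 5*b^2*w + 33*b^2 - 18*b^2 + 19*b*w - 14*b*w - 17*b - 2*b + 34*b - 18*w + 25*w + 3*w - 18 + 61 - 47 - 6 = -10*b^3 + 15*b^2 + 15*b + w*(-5*b^2 + 5*b + 10) - 10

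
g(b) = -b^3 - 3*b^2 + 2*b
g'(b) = -3*b^2 - 6*b + 2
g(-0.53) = -1.75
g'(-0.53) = 4.34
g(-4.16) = 11.75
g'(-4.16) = -24.96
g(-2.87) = -6.81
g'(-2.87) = -5.49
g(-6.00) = 96.00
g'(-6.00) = -70.00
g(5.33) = -225.99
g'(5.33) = -115.21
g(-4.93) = 37.05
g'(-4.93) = -41.33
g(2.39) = -26.01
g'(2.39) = -29.48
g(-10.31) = 756.40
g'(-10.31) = -255.03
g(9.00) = -954.00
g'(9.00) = -295.00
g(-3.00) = -6.00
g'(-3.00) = -7.00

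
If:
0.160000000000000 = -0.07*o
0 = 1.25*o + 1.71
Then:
No Solution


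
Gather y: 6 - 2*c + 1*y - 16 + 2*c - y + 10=0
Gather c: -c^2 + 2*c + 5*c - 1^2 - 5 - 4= -c^2 + 7*c - 10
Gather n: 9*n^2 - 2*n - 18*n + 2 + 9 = 9*n^2 - 20*n + 11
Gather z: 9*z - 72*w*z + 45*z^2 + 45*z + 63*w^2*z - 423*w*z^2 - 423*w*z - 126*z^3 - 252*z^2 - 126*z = -126*z^3 + z^2*(-423*w - 207) + z*(63*w^2 - 495*w - 72)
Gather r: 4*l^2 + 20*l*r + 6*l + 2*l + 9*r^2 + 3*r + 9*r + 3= 4*l^2 + 8*l + 9*r^2 + r*(20*l + 12) + 3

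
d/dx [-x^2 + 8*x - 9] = 8 - 2*x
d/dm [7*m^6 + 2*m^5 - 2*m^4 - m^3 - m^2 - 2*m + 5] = 42*m^5 + 10*m^4 - 8*m^3 - 3*m^2 - 2*m - 2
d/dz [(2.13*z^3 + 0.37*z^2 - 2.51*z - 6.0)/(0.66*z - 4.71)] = (2.8116*z^3 - 29.8527*z^2 - 3.4854*z + 15.7821)/(0.4356*z^2 - 6.2172*z + 22.1841)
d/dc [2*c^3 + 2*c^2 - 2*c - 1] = 6*c^2 + 4*c - 2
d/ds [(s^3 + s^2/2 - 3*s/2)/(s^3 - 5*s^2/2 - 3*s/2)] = 6*(-2*s^2 - 3)/(4*s^4 - 20*s^3 + 13*s^2 + 30*s + 9)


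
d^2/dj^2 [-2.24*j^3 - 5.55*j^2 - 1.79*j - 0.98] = -13.44*j - 11.1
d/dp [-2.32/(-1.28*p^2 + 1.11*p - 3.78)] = (2.5752 - 5.9392*p)/(1.28*p^2 - 1.11*p + 3.78)^2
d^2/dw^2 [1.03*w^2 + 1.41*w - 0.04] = 2.06000000000000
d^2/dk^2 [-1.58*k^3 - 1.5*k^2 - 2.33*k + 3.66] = -9.48*k - 3.0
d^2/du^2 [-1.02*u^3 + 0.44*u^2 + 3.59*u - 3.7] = 0.88 - 6.12*u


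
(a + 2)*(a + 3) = a^2 + 5*a + 6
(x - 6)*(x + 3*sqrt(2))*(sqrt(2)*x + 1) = sqrt(2)*x^3 - 6*sqrt(2)*x^2 + 7*x^2 - 42*x + 3*sqrt(2)*x - 18*sqrt(2)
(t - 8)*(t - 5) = t^2 - 13*t + 40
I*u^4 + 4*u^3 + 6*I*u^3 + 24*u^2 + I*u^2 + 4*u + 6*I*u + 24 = (u + 6)*(u - 4*I)*(u + I)*(I*u + 1)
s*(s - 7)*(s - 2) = s^3 - 9*s^2 + 14*s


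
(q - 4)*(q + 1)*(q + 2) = q^3 - q^2 - 10*q - 8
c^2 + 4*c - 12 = (c - 2)*(c + 6)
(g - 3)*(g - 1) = g^2 - 4*g + 3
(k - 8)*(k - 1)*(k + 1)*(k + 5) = k^4 - 3*k^3 - 41*k^2 + 3*k + 40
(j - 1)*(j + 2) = j^2 + j - 2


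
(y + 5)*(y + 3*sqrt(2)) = y^2 + 3*sqrt(2)*y + 5*y + 15*sqrt(2)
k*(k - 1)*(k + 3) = k^3 + 2*k^2 - 3*k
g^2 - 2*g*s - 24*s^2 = (g - 6*s)*(g + 4*s)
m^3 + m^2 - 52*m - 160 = (m - 8)*(m + 4)*(m + 5)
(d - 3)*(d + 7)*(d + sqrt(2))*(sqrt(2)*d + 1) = sqrt(2)*d^4 + 3*d^3 + 4*sqrt(2)*d^3 - 20*sqrt(2)*d^2 + 12*d^2 - 63*d + 4*sqrt(2)*d - 21*sqrt(2)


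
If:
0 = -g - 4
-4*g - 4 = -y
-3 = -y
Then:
No Solution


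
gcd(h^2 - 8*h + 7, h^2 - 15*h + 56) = h - 7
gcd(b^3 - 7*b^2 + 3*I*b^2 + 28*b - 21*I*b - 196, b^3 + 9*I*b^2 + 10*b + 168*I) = b^2 + 3*I*b + 28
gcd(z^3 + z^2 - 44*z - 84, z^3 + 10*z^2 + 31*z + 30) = z + 2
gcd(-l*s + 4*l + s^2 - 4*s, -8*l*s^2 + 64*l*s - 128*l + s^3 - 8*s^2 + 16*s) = s - 4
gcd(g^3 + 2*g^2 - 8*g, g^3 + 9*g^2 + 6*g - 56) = g^2 + 2*g - 8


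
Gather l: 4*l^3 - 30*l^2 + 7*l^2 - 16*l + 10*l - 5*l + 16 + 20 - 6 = 4*l^3 - 23*l^2 - 11*l + 30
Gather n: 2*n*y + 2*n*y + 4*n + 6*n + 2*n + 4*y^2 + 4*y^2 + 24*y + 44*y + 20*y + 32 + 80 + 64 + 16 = n*(4*y + 12) + 8*y^2 + 88*y + 192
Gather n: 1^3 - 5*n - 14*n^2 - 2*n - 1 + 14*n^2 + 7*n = 0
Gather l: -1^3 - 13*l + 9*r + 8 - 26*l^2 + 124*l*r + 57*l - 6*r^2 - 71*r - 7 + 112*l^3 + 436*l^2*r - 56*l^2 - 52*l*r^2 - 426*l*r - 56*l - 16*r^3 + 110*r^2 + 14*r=112*l^3 + l^2*(436*r - 82) + l*(-52*r^2 - 302*r - 12) - 16*r^3 + 104*r^2 - 48*r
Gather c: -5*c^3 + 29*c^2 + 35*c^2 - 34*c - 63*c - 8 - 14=-5*c^3 + 64*c^2 - 97*c - 22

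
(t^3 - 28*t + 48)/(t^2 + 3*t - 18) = (t^2 - 6*t + 8)/(t - 3)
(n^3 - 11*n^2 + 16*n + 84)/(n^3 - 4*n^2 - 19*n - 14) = (n - 6)/(n + 1)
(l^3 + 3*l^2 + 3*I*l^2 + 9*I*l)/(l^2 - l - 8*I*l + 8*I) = l*(l^2 + 3*l + 3*I*l + 9*I)/(l^2 - l - 8*I*l + 8*I)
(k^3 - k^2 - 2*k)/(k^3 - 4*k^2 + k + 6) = k/(k - 3)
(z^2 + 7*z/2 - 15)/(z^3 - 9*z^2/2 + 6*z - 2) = (2*z^2 + 7*z - 30)/(2*z^3 - 9*z^2 + 12*z - 4)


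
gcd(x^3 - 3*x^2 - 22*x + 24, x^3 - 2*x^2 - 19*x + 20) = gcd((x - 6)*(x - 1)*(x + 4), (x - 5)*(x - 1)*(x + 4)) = x^2 + 3*x - 4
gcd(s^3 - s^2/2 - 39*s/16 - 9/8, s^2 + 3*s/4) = s + 3/4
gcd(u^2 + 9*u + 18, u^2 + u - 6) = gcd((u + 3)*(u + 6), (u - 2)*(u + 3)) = u + 3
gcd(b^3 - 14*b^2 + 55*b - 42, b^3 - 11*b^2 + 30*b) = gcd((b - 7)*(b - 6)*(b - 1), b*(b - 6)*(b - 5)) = b - 6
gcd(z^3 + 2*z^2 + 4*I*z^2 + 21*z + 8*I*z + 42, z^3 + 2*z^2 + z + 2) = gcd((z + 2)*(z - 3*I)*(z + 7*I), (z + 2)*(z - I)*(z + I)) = z + 2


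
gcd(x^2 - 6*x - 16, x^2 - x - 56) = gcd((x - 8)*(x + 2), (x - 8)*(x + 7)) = x - 8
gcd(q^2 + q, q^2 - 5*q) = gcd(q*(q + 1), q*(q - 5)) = q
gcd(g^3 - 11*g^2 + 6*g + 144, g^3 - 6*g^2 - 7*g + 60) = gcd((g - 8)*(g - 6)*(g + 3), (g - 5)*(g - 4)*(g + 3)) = g + 3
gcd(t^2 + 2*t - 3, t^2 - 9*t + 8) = t - 1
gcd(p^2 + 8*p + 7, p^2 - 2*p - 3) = p + 1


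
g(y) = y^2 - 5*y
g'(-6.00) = -17.00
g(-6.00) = 66.00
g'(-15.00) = -35.00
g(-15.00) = 300.00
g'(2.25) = -0.50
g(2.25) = -6.19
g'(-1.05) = -7.10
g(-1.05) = 6.35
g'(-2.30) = -9.60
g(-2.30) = 16.79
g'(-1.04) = -7.08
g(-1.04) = 6.28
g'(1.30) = -2.40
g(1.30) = -4.81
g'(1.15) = -2.70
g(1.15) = -4.43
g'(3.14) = 1.28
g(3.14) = -5.84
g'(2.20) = -0.60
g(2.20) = -6.16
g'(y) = 2*y - 5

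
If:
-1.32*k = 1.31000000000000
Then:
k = -0.99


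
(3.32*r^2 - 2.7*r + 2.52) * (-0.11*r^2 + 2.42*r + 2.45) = -0.3652*r^4 + 8.3314*r^3 + 1.3228*r^2 - 0.516600000000001*r + 6.174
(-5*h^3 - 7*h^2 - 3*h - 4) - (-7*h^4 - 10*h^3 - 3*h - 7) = 7*h^4 + 5*h^3 - 7*h^2 + 3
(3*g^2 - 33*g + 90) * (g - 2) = 3*g^3 - 39*g^2 + 156*g - 180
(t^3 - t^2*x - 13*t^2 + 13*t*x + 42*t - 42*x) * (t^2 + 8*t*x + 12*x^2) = t^5 + 7*t^4*x - 13*t^4 + 4*t^3*x^2 - 91*t^3*x + 42*t^3 - 12*t^2*x^3 - 52*t^2*x^2 + 294*t^2*x + 156*t*x^3 + 168*t*x^2 - 504*x^3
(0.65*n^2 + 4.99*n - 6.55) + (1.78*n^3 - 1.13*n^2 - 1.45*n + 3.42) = 1.78*n^3 - 0.48*n^2 + 3.54*n - 3.13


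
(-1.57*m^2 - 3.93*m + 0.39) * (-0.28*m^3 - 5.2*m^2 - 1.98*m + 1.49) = 0.4396*m^5 + 9.2644*m^4 + 23.4354*m^3 + 3.4141*m^2 - 6.6279*m + 0.5811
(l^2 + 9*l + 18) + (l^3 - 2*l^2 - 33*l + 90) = l^3 - l^2 - 24*l + 108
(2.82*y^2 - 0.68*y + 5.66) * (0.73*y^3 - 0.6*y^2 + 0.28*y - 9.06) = 2.0586*y^5 - 2.1884*y^4 + 5.3294*y^3 - 29.1356*y^2 + 7.7456*y - 51.2796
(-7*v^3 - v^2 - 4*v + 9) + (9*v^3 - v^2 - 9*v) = 2*v^3 - 2*v^2 - 13*v + 9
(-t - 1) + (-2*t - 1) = -3*t - 2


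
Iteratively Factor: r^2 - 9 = (r - 3)*(r + 3)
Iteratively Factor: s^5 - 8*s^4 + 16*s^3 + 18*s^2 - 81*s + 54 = (s + 2)*(s^4 - 10*s^3 + 36*s^2 - 54*s + 27) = (s - 3)*(s + 2)*(s^3 - 7*s^2 + 15*s - 9) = (s - 3)*(s - 1)*(s + 2)*(s^2 - 6*s + 9) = (s - 3)^2*(s - 1)*(s + 2)*(s - 3)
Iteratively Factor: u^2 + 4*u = (u + 4)*(u)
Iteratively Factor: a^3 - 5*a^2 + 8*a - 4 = (a - 2)*(a^2 - 3*a + 2) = (a - 2)*(a - 1)*(a - 2)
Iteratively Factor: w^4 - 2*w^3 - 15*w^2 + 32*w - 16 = (w - 1)*(w^3 - w^2 - 16*w + 16) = (w - 1)^2*(w^2 - 16) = (w - 4)*(w - 1)^2*(w + 4)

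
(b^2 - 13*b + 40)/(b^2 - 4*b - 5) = (b - 8)/(b + 1)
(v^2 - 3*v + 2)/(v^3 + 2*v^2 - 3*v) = (v - 2)/(v*(v + 3))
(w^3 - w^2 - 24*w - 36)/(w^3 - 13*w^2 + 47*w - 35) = (w^3 - w^2 - 24*w - 36)/(w^3 - 13*w^2 + 47*w - 35)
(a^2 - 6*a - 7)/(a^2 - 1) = (a - 7)/(a - 1)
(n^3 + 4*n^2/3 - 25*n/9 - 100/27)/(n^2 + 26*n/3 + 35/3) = (n^2 - n/3 - 20/9)/(n + 7)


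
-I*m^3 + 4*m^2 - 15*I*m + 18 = (m - 3*I)*(m + 6*I)*(-I*m + 1)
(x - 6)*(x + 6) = x^2 - 36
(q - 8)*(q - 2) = q^2 - 10*q + 16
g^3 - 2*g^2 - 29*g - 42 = (g - 7)*(g + 2)*(g + 3)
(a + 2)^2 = a^2 + 4*a + 4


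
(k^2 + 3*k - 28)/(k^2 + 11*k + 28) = (k - 4)/(k + 4)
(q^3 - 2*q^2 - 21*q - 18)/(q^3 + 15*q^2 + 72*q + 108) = (q^2 - 5*q - 6)/(q^2 + 12*q + 36)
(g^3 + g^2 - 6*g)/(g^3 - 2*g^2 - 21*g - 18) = g*(g - 2)/(g^2 - 5*g - 6)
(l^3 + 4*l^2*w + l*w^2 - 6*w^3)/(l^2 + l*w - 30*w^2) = (l^3 + 4*l^2*w + l*w^2 - 6*w^3)/(l^2 + l*w - 30*w^2)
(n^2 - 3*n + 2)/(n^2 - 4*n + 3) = (n - 2)/(n - 3)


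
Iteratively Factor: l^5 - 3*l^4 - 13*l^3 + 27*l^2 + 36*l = (l + 3)*(l^4 - 6*l^3 + 5*l^2 + 12*l) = (l - 3)*(l + 3)*(l^3 - 3*l^2 - 4*l) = (l - 3)*(l + 1)*(l + 3)*(l^2 - 4*l) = l*(l - 3)*(l + 1)*(l + 3)*(l - 4)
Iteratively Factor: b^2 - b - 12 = (b + 3)*(b - 4)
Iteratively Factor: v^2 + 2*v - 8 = (v + 4)*(v - 2)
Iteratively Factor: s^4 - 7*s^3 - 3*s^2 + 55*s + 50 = (s + 2)*(s^3 - 9*s^2 + 15*s + 25) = (s + 1)*(s + 2)*(s^2 - 10*s + 25) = (s - 5)*(s + 1)*(s + 2)*(s - 5)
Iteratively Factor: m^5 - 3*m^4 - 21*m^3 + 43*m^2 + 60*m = (m - 5)*(m^4 + 2*m^3 - 11*m^2 - 12*m) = (m - 5)*(m + 1)*(m^3 + m^2 - 12*m) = m*(m - 5)*(m + 1)*(m^2 + m - 12) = m*(m - 5)*(m + 1)*(m + 4)*(m - 3)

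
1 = 1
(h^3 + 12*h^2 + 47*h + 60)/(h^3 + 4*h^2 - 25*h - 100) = (h + 3)/(h - 5)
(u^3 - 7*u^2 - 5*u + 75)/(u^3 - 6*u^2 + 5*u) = (u^2 - 2*u - 15)/(u*(u - 1))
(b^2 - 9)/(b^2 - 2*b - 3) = (b + 3)/(b + 1)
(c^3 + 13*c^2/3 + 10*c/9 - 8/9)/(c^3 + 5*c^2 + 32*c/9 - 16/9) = (3*c + 2)/(3*c + 4)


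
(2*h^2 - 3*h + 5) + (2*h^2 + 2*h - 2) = 4*h^2 - h + 3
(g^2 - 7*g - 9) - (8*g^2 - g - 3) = -7*g^2 - 6*g - 6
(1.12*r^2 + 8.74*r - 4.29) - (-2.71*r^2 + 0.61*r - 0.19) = 3.83*r^2 + 8.13*r - 4.1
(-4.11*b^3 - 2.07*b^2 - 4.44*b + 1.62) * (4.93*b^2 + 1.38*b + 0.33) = -20.2623*b^5 - 15.8769*b^4 - 26.1021*b^3 + 1.1763*b^2 + 0.7704*b + 0.5346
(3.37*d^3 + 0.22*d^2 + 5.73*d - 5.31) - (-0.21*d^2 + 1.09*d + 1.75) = 3.37*d^3 + 0.43*d^2 + 4.64*d - 7.06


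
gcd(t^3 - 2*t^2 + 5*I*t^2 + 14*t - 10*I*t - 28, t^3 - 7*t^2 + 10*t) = t - 2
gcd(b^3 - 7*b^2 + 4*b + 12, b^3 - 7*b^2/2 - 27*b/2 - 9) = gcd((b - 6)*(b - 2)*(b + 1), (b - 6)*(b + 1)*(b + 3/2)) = b^2 - 5*b - 6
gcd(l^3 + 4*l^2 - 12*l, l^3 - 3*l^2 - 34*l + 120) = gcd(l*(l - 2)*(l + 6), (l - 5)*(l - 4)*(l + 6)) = l + 6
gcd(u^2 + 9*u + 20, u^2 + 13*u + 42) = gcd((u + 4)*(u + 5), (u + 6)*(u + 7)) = 1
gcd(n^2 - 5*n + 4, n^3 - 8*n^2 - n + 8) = n - 1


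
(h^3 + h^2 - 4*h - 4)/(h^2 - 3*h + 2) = (h^2 + 3*h + 2)/(h - 1)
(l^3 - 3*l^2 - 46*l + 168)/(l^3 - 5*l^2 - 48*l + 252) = (l - 4)/(l - 6)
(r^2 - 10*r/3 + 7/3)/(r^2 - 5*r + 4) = (r - 7/3)/(r - 4)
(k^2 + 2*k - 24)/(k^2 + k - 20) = (k + 6)/(k + 5)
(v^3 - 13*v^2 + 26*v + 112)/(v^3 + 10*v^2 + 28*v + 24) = (v^2 - 15*v + 56)/(v^2 + 8*v + 12)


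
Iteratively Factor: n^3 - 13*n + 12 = (n - 1)*(n^2 + n - 12) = (n - 3)*(n - 1)*(n + 4)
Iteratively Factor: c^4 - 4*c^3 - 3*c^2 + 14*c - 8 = (c - 4)*(c^3 - 3*c + 2) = (c - 4)*(c - 1)*(c^2 + c - 2) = (c - 4)*(c - 1)^2*(c + 2)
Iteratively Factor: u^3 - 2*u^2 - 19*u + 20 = (u - 1)*(u^2 - u - 20) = (u - 1)*(u + 4)*(u - 5)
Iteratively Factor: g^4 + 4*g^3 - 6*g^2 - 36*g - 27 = (g + 1)*(g^3 + 3*g^2 - 9*g - 27) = (g - 3)*(g + 1)*(g^2 + 6*g + 9) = (g - 3)*(g + 1)*(g + 3)*(g + 3)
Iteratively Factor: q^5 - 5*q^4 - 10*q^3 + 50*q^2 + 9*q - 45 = (q - 1)*(q^4 - 4*q^3 - 14*q^2 + 36*q + 45) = (q - 1)*(q + 1)*(q^3 - 5*q^2 - 9*q + 45) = (q - 3)*(q - 1)*(q + 1)*(q^2 - 2*q - 15) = (q - 3)*(q - 1)*(q + 1)*(q + 3)*(q - 5)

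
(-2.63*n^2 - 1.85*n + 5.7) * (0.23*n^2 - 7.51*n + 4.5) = -0.6049*n^4 + 19.3258*n^3 + 3.3695*n^2 - 51.132*n + 25.65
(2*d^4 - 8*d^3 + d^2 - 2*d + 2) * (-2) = -4*d^4 + 16*d^3 - 2*d^2 + 4*d - 4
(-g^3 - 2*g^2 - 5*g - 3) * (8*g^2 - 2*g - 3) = -8*g^5 - 14*g^4 - 33*g^3 - 8*g^2 + 21*g + 9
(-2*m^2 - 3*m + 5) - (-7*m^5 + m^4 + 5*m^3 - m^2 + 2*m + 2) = 7*m^5 - m^4 - 5*m^3 - m^2 - 5*m + 3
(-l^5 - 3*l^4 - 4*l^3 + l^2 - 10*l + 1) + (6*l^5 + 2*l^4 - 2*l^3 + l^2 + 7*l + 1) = 5*l^5 - l^4 - 6*l^3 + 2*l^2 - 3*l + 2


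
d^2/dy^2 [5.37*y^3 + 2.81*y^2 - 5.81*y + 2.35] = 32.22*y + 5.62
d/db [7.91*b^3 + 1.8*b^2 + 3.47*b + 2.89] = 23.73*b^2 + 3.6*b + 3.47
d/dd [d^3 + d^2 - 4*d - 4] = 3*d^2 + 2*d - 4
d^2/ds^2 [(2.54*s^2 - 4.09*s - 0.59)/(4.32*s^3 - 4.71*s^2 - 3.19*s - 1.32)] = (94.804992*s^6 - 457.975296*s^5 + 577.209888*s^4 + 24.3355380000003*s^3 - 404.371602*s^2 + 79.195446*s + 38.624234)/(80.621568*s^9 - 263.699712*s^8 + 108.906768*s^7 + 211.055193*s^6 + 80.730243*s^5 - 122.493393*s^4 - 128.877463*s^3 - 64.917468*s^2 - 16.674768*s - 2.299968)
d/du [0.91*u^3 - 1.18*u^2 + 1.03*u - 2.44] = 2.73*u^2 - 2.36*u + 1.03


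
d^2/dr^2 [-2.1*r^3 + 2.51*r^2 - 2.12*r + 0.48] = 5.02 - 12.6*r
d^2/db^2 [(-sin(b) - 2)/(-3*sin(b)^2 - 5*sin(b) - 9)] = (-9*sin(b)^5 - 57*sin(b)^4 + 90*sin(b)^3 + 319*sin(b)^2 + 27*sin(b) - 98)/(3*sin(b)^2 + 5*sin(b) + 9)^3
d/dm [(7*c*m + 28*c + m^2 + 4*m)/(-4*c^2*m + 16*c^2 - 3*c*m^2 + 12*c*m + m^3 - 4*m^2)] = (-(7*c + 2*m + 4)*(4*c^2*m - 16*c^2 + 3*c*m^2 - 12*c*m - m^3 + 4*m^2) + (7*c*m + 28*c + m^2 + 4*m)*(4*c^2 + 6*c*m - 12*c - 3*m^2 + 8*m))/(4*c^2*m - 16*c^2 + 3*c*m^2 - 12*c*m - m^3 + 4*m^2)^2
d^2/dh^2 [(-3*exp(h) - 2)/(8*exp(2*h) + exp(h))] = 2*(-96*exp(3*h) - 244*exp(2*h) - 24*exp(h) - 1)*exp(-h)/(512*exp(3*h) + 192*exp(2*h) + 24*exp(h) + 1)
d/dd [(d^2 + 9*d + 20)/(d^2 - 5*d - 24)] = 2*(-7*d^2 - 44*d - 58)/(d^4 - 10*d^3 - 23*d^2 + 240*d + 576)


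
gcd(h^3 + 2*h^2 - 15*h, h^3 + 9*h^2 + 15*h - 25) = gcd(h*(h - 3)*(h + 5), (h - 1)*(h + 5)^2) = h + 5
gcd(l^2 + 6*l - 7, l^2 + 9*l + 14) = l + 7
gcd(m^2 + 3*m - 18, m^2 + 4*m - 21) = m - 3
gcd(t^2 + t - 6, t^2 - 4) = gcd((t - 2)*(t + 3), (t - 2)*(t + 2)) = t - 2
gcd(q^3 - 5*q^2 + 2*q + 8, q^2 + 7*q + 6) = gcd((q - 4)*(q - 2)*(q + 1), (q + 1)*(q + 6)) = q + 1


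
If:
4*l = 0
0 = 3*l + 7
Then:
No Solution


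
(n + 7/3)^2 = n^2 + 14*n/3 + 49/9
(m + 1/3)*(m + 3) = m^2 + 10*m/3 + 1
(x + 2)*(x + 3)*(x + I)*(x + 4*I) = x^4 + 5*x^3 + 5*I*x^3 + 2*x^2 + 25*I*x^2 - 20*x + 30*I*x - 24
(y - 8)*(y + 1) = y^2 - 7*y - 8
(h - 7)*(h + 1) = h^2 - 6*h - 7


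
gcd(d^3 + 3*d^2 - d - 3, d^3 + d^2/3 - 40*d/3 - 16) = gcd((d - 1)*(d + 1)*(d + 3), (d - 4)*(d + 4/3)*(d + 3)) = d + 3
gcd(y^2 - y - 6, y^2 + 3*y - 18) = y - 3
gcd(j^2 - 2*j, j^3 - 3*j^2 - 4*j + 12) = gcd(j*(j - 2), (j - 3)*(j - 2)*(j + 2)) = j - 2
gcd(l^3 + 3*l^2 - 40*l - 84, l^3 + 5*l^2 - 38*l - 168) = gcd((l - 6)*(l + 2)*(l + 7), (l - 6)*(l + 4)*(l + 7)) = l^2 + l - 42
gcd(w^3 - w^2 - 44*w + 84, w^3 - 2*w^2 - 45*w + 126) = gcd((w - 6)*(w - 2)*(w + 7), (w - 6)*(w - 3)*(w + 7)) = w^2 + w - 42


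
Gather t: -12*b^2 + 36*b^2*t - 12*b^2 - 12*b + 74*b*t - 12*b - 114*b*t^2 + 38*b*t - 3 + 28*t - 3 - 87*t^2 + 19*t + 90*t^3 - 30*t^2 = -24*b^2 - 24*b + 90*t^3 + t^2*(-114*b - 117) + t*(36*b^2 + 112*b + 47) - 6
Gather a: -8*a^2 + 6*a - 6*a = -8*a^2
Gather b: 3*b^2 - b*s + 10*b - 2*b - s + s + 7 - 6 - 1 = 3*b^2 + b*(8 - s)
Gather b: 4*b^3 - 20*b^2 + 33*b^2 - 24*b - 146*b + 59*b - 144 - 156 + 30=4*b^3 + 13*b^2 - 111*b - 270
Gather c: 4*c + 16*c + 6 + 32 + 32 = 20*c + 70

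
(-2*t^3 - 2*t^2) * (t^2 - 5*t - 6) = -2*t^5 + 8*t^4 + 22*t^3 + 12*t^2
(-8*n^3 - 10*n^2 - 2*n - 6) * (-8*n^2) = 64*n^5 + 80*n^4 + 16*n^3 + 48*n^2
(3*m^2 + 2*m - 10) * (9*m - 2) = 27*m^3 + 12*m^2 - 94*m + 20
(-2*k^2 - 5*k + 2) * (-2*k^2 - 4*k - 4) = 4*k^4 + 18*k^3 + 24*k^2 + 12*k - 8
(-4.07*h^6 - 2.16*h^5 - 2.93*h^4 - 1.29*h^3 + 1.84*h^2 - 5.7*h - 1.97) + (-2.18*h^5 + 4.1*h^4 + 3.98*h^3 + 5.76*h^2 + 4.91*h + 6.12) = -4.07*h^6 - 4.34*h^5 + 1.17*h^4 + 2.69*h^3 + 7.6*h^2 - 0.79*h + 4.15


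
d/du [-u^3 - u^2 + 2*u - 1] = -3*u^2 - 2*u + 2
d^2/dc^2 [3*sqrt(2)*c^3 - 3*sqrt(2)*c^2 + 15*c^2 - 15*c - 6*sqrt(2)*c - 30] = 18*sqrt(2)*c - 6*sqrt(2) + 30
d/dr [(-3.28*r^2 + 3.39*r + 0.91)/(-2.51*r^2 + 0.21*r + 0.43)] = (7.8201*r^2 + 1.7474*r + 1.2666)/(6.3001*r^4 - 1.0542*r^3 - 2.1145*r^2 + 0.1806*r + 0.1849)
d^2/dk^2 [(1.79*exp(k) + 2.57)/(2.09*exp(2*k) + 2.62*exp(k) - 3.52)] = (7.818899*exp(4*k) + 35.102386*exp(3*k) + 121.23045*exp(2*k) + 109.777508*exp(k) + 45.880384)*exp(k)/(9.129329*exp(6*k) + 34.333266*exp(5*k) - 3.08734799999999*exp(4*k) - 97.664168*exp(3*k) + 5.19974399999998*exp(2*k) + 97.388544*exp(k) - 43.614208)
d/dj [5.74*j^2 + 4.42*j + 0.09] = 11.48*j + 4.42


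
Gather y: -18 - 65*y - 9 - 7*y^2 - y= -7*y^2 - 66*y - 27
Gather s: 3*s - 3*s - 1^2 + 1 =0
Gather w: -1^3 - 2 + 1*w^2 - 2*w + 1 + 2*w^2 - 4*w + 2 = 3*w^2 - 6*w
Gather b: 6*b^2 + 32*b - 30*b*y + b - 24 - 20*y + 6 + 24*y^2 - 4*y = 6*b^2 + b*(33 - 30*y) + 24*y^2 - 24*y - 18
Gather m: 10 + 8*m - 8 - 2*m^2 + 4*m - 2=-2*m^2 + 12*m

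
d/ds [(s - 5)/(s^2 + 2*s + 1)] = (11 - s)/(s^3 + 3*s^2 + 3*s + 1)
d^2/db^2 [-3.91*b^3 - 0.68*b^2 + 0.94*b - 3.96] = -23.46*b - 1.36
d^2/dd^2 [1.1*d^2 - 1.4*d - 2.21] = 2.20000000000000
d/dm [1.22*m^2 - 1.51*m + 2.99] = 2.44*m - 1.51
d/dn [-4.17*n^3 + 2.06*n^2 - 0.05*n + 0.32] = -12.51*n^2 + 4.12*n - 0.05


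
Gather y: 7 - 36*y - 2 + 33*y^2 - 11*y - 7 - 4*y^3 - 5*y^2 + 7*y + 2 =-4*y^3 + 28*y^2 - 40*y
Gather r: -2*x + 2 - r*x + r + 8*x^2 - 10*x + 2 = r*(1 - x) + 8*x^2 - 12*x + 4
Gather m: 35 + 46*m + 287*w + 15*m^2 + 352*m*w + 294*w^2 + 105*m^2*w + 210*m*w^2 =m^2*(105*w + 15) + m*(210*w^2 + 352*w + 46) + 294*w^2 + 287*w + 35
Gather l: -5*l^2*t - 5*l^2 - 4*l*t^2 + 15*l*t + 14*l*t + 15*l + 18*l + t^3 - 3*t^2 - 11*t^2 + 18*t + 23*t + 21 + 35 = l^2*(-5*t - 5) + l*(-4*t^2 + 29*t + 33) + t^3 - 14*t^2 + 41*t + 56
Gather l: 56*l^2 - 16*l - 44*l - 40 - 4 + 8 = 56*l^2 - 60*l - 36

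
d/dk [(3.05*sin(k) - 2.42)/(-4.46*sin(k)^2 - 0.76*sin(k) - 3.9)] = (13.603*sin(k)^2 - 21.5864*sin(k) - 13.7342)*cos(k)/(19.8916*sin(k)^4 + 6.7792*sin(k)^3 + 35.3656*sin(k)^2 + 5.928*sin(k) + 15.21)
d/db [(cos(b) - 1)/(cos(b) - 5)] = 4*sin(b)/(cos(b) - 5)^2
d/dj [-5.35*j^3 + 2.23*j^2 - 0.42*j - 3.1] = -16.05*j^2 + 4.46*j - 0.42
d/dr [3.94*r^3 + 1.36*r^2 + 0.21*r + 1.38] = 11.82*r^2 + 2.72*r + 0.21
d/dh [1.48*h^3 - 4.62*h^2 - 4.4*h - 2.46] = 4.44*h^2 - 9.24*h - 4.4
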